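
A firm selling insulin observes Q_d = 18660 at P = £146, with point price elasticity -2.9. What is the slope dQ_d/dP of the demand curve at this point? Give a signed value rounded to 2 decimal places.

-370.64

Ed = (dQ_d/dP)·(P/Q_d) ⇒ dQ_d/dP = Ed·Q_d/P = (-2.9)·18660/146 = -370.6438…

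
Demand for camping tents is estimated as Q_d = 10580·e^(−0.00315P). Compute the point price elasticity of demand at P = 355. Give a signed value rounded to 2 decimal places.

dQ_d/dP = −0.00315·Q_d = -10.893. At P = 355, Q_d = 3458.09.
Ed = (dQ_d/dP)·(P/Q_d) = (-10.893) × (355/3458.09) = -1.1182…

-1.12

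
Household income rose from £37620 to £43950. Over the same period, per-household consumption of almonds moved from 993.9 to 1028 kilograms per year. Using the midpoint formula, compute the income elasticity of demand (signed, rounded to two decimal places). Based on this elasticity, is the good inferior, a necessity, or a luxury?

0.22; necessity

%ΔQ = (1028 − 993.9)/[( 993.9 + 1028)/2] = 34.1/1010.95 = 0.033730…
%ΔIncome = (43950 − 37620)/[( 37620 + 43950)/2] = 6330/40785 = 0.155204…
E_income = (34.1/1010.95) / (6330/40785) = 0.2173…
0 < E_income < 1 ⇒ normal good, necessity.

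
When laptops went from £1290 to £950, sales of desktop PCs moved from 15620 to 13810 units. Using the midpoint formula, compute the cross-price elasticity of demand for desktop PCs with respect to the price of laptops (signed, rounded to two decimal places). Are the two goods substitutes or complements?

0.41; substitutes

%ΔQ_{desktop PCs} = (13810 − 15620)/avg = -1810/14715 = -0.123003…
%ΔP_{laptops} = (950 − 1290)/avg = -340/1120 = -0.303571…
E_cross = (-1810/14715) / (-340/1120) = 0.4051…
E_cross > 0 ⇒ the goods are substitutes.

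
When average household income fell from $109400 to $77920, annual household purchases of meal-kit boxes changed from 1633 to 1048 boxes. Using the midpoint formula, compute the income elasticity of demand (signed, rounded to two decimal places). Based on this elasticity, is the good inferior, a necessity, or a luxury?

1.30; luxury

%ΔQ = (1048 − 1633)/[( 1633 + 1048)/2] = -585/1340.5 = -0.436404…
%ΔIncome = (77920 − 109400)/[( 109400 + 77920)/2] = -31480/93660 = -0.336109…
E_income = (-585/1340.5) / (-31480/93660) = 1.2983…
E_income > 1 ⇒ normal good, luxury.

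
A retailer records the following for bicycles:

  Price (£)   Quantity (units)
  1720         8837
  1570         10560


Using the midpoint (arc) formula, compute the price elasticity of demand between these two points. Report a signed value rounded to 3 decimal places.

%ΔQ = (10560 − 8837) / [(8837 + 10560)/2] = 1723/9698.5 = 0.177656…
%ΔP = (1570 − 1720) / [(1720 + 1570)/2] = -150/1645 = -0.091185…
Arc Ed = %ΔQ / %ΔP = (1723/9698.5) / (-150/1645) = -1.94829…

-1.948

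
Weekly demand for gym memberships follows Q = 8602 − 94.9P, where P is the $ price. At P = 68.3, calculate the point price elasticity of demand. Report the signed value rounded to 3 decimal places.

dQ/dP = −94.9. At P = 68.3, Q = 8602 − 94.9(68.3) = 2120.33.
Ed = (dQ/dP)·(P/Q) = −94.9 × (68.3/2120.33) = -3.05691…

-3.057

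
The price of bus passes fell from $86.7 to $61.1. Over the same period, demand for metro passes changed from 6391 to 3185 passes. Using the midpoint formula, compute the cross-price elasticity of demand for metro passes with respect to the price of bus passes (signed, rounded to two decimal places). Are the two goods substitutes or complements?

%ΔQ_{metro passes} = (3185 − 6391)/avg = -3206/4788 = -0.669590…
%ΔP_{bus passes} = (61.1 − 86.7)/avg = -25.6/73.9 = -0.346414…
E_cross = (-3206/4788) / (-25.6/73.9) = 1.9329…
E_cross > 0 ⇒ the goods are substitutes.

1.93; substitutes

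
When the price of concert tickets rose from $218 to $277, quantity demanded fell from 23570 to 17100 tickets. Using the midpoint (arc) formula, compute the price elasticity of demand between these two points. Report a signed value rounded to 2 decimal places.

-1.33

%ΔQ = (17100 − 23570) / [(23570 + 17100)/2] = -6470/20335 = -0.318170…
%ΔP = (277 − 218) / [(218 + 277)/2] = 59/247.5 = 0.238383…
Arc Ed = %ΔQ / %ΔP = (-6470/20335) / (59/247.5) = -1.3346…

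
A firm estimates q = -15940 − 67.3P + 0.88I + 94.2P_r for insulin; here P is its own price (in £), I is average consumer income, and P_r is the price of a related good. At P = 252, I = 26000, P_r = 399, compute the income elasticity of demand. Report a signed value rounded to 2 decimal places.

At the given values, q = -15940 − 67.3(252) + 0.88(26000) + 94.2(399) = 27566.2.
∂q/∂I = 0.88.
E = (0.88) × (26000/27566.2) = 0.8300…

0.83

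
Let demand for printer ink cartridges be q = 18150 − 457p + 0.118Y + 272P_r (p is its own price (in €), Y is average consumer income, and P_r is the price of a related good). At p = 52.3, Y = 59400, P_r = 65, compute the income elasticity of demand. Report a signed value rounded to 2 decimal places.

At the given values, q = 18150 − 457(52.3) + 0.118(59400) + 272(65) = 18938.1.
∂q/∂Y = 0.118.
E = (0.118) × (59400/18938.1) = 0.3701…

0.37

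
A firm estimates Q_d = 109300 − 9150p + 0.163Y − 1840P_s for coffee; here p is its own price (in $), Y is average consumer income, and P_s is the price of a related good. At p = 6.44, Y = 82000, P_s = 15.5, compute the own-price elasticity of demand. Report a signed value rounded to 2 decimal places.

-1.67

At the given values, Q_d = 109300 − 9150(6.44) + 0.163(82000) − 1840(15.5) = 35220.
∂Q_d/∂p = −9150.
E = (-9150) × (6.44/35220) = -1.6730…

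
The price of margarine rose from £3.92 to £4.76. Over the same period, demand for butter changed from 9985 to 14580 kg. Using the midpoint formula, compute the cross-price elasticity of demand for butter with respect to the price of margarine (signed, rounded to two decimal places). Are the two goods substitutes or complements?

1.93; substitutes

%ΔQ_{butter} = (14580 − 9985)/avg = 4595/12282.5 = 0.374109…
%ΔP_{margarine} = (4.76 − 3.92)/avg = 0.84/4.34 = 0.193548…
E_cross = (4595/12282.5) / (0.84/4.34) = 1.9328…
E_cross > 0 ⇒ the goods are substitutes.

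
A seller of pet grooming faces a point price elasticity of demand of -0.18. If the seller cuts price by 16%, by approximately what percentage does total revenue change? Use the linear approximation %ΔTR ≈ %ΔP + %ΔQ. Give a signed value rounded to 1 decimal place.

%ΔQ ≈ Ed × %ΔP = (-0.18) × (-16%) = +2.8800%
%ΔTR ≈ %ΔP + %ΔQ = (-16%) + (+2.8800%) = -13.1200%

-13.1%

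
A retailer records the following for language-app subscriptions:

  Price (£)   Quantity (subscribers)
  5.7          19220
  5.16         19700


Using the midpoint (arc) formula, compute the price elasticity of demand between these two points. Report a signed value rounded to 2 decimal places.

%ΔQ = (19700 − 19220) / [(19220 + 19700)/2] = 480/19460 = 0.024665…
%ΔP = (5.16 − 5.7) / [(5.7 + 5.16)/2] = -0.54/5.43 = -0.099447…
Arc Ed = %ΔQ / %ΔP = (480/19460) / (-0.54/5.43) = -0.2480…

-0.25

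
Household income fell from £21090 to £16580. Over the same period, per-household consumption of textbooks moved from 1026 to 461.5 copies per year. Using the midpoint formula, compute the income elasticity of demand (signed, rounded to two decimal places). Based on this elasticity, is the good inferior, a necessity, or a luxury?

3.17; luxury

%ΔQ = (461.5 − 1026)/[( 1026 + 461.5)/2] = -564.5/743.75 = -0.758991…
%ΔIncome = (16580 − 21090)/[( 21090 + 16580)/2] = -4510/18835 = -0.239447…
E_income = (-564.5/743.75) / (-4510/18835) = 3.1697…
E_income > 1 ⇒ normal good, luxury.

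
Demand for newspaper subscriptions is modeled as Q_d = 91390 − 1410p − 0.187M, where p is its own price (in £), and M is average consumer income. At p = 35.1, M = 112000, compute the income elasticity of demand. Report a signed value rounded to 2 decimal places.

At the given values, Q_d = 91390 − 1410(35.1) − 0.187(112000) = 20955.
∂Q_d/∂M = -0.187.
E = (-0.187) × (112000/20955) = -0.9994…

-1.00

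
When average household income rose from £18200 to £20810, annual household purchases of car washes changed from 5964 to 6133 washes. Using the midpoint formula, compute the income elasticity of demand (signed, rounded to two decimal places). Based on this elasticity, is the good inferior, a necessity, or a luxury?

%ΔQ = (6133 − 5964)/[( 5964 + 6133)/2] = 169/6048.5 = 0.027940…
%ΔIncome = (20810 − 18200)/[( 18200 + 20810)/2] = 2610/19505 = 0.133811…
E_income = (169/6048.5) / (2610/19505) = 0.2088…
0 < E_income < 1 ⇒ normal good, necessity.

0.21; necessity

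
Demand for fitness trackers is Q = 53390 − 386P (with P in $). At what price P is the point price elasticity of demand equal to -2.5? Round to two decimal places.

Ed = −386P/(53390 − 386P). Set this equal to -2.5:
386P = 2.5·(53390 − 386P) ⇒ 386P(1 + 2.5) = 2.5·53390
P = 2.5·53390 / (386·3.5) = 98.7971…

98.80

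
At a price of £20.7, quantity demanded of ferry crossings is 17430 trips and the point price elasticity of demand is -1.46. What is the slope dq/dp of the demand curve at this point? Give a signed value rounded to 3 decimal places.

Ed = (dq/dp)·(p/q) ⇒ dq/dp = Ed·q/p = (-1.46)·17430/20.7 = -1229.36231…

-1229.362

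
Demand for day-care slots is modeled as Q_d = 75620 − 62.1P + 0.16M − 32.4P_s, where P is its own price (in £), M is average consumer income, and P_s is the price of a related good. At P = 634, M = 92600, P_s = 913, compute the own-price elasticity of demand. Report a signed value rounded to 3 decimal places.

At the given values, Q_d = 75620 − 62.1(634) + 0.16(92600) − 32.4(913) = 21483.4.
∂Q_d/∂P = −62.1.
E = (-62.1) × (634/21483.4) = -1.83264…

-1.833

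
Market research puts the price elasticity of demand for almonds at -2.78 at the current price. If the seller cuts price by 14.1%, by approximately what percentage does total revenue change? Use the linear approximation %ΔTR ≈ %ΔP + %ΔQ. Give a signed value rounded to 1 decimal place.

+25.1%

%ΔQ ≈ Ed × %ΔP = (-2.78) × (-14.1%) = +39.1980%
%ΔTR ≈ %ΔP + %ΔQ = (-14.1%) + (+39.1980%) = +25.0980%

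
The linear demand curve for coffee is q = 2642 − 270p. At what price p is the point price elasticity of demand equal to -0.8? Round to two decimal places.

Ed = −270p/(2642 − 270p). Set this equal to -0.8:
270p = 0.8·(2642 − 270p) ⇒ 270p(1 + 0.8) = 0.8·2642
p = 0.8·2642 / (270·1.8) = 4.3489…

4.35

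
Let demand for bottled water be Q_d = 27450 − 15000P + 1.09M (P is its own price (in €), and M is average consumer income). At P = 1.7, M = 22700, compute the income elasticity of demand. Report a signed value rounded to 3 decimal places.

At the given values, Q_d = 27450 − 15000(1.7) + 1.09(22700) = 26693.
∂Q_d/∂M = 1.09.
E = (1.09) × (22700/26693) = 0.92694…

0.927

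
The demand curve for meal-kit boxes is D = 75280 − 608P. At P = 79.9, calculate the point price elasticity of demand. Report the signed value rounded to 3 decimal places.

dD/dP = −608. At P = 79.9, D = 75280 − 608(79.9) = 26700.8.
Ed = (dD/dP)·(P/D) = −608 × (79.9/26700.8) = -1.81939…

-1.819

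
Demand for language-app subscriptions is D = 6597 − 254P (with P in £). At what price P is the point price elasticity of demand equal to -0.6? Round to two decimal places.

9.74

Ed = −254P/(6597 − 254P). Set this equal to -0.6:
254P = 0.6·(6597 − 254P) ⇒ 254P(1 + 0.6) = 0.6·6597
P = 0.6·6597 / (254·1.6) = 9.7396…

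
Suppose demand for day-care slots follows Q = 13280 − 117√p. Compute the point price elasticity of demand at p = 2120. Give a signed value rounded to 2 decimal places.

-0.34

dQ/dp = −117/(2√p) = -1.27054. At p = 2120, Q = 7892.92.
Ed = (dQ/dp)·(p/Q) = (-1.27054) × (2120/7892.92) = -0.3412…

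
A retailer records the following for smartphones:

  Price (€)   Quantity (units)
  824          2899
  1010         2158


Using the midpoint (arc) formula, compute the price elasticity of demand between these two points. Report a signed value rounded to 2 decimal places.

%ΔQ = (2158 − 2899) / [(2899 + 2158)/2] = -741/2528.5 = -0.293059…
%ΔP = (1010 − 824) / [(824 + 1010)/2] = 186/917 = 0.202835…
Arc Ed = %ΔQ / %ΔP = (-741/2528.5) / (186/917) = -1.4448…

-1.44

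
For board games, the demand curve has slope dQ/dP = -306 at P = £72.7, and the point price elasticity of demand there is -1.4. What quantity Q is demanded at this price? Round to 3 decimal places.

Ed = (dQ/dP)·(P/Q) ⇒ Q = (dQ/dP)·P/Ed = (-306)·72.7/(-1.4) = 15890.14285…

15890.143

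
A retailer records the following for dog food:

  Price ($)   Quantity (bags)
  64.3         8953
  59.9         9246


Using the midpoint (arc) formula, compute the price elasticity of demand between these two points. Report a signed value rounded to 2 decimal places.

-0.45

%ΔQ = (9246 − 8953) / [(8953 + 9246)/2] = 293/9099.5 = 0.032199…
%ΔP = (59.9 − 64.3) / [(64.3 + 59.9)/2] = -4.4/62.1 = -0.070853…
Arc Ed = %ΔQ / %ΔP = (293/9099.5) / (-4.4/62.1) = -0.4544…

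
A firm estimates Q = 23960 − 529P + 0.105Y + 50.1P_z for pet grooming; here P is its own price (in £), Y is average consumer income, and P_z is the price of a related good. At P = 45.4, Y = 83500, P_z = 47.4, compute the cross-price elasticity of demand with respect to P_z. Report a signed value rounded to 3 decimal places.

0.214

At the given values, Q = 23960 − 529(45.4) + 0.105(83500) + 50.1(47.4) = 11085.64.
∂Q/∂P_z = 50.1.
E = (50.1) × (47.4/11085.64) = 0.21421…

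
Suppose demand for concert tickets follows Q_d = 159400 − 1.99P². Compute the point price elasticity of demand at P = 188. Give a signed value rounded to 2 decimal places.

dQ_d/dP = −2·1.99·P = -748.24. At P = 188, Q_d = 89065.44.
Ed = (dQ_d/dP)·(P/Q_d) = (-748.24) × (188/89065.44) = -1.5793…

-1.58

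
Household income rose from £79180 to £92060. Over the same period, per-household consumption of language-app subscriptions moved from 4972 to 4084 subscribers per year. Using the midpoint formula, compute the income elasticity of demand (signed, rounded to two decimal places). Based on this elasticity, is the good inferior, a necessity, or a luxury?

-1.30; inferior

%ΔQ = (4084 − 4972)/[( 4972 + 4084)/2] = -888/4528 = -0.196113…
%ΔIncome = (92060 − 79180)/[( 79180 + 92060)/2] = 12880/85620 = 0.150432…
E_income = (-888/4528) / (12880/85620) = -1.3036…
E_income < 0 ⇒ inferior good.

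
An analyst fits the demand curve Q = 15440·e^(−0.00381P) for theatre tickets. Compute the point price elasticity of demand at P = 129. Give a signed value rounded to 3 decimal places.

-0.491

dQ/dP = −0.00381·Q = -35.9849. At P = 129, Q = 9444.87.
Ed = (dQ/dP)·(P/Q) = (-35.9849) × (129/9444.87) = -0.49149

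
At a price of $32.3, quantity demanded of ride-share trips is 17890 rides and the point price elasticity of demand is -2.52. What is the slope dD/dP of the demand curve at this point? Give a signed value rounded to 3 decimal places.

-1395.752

Ed = (dD/dP)·(P/D) ⇒ dD/dP = Ed·D/P = (-2.52)·17890/32.3 = -1395.75232…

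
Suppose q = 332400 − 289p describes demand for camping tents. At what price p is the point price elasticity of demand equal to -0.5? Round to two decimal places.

Ed = −289p/(332400 − 289p). Set this equal to -0.5:
289p = 0.5·(332400 − 289p) ⇒ 289p(1 + 0.5) = 0.5·332400
p = 0.5·332400 / (289·1.5) = 383.3910…

383.39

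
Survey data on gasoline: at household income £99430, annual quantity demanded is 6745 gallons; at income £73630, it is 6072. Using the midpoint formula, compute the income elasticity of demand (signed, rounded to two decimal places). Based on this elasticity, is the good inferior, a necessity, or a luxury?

%ΔQ = (6072 − 6745)/[( 6745 + 6072)/2] = -673/6408.5 = -0.105016…
%ΔIncome = (73630 − 99430)/[( 99430 + 73630)/2] = -25800/86530 = -0.298162…
E_income = (-673/6408.5) / (-25800/86530) = 0.3522…
0 < E_income < 1 ⇒ normal good, necessity.

0.35; necessity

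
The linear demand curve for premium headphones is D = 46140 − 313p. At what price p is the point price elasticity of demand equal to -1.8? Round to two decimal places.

94.76

Ed = −313p/(46140 − 313p). Set this equal to -1.8:
313p = 1.8·(46140 − 313p) ⇒ 313p(1 + 1.8) = 1.8·46140
p = 1.8·46140 / (313·2.8) = 94.7649…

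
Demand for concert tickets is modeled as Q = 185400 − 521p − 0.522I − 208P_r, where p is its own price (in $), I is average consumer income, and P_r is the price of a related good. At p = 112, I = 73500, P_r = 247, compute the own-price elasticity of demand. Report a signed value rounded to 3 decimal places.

At the given values, Q = 185400 − 521(112) − 0.522(73500) − 208(247) = 37305.
∂Q/∂p = −521.
E = (-521) × (112/37305) = -1.56418…

-1.564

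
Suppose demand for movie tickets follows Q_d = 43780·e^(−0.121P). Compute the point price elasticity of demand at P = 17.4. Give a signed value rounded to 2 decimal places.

dQ_d/dP = −0.121·Q_d = -645.205. At P = 17.4, Q_d = 5332.27.
Ed = (dQ_d/dP)·(P/Q_d) = (-645.205) × (17.4/5332.27) = -2.1054

-2.11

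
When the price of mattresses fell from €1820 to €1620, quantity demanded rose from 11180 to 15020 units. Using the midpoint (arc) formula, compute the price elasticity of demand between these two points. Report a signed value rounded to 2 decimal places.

-2.52

%ΔQ = (15020 − 11180) / [(11180 + 15020)/2] = 3840/13100 = 0.293129…
%ΔP = (1620 − 1820) / [(1820 + 1620)/2] = -200/1720 = -0.116279…
Arc Ed = %ΔQ / %ΔP = (3840/13100) / (-200/1720) = -2.5209…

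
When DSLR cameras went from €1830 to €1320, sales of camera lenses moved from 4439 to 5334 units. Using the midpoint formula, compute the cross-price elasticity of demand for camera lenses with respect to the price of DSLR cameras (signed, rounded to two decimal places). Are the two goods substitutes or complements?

%ΔQ_{camera lenses} = (5334 − 4439)/avg = 895/4886.5 = 0.183157…
%ΔP_{DSLR cameras} = (1320 − 1830)/avg = -510/1575 = -0.323809…
E_cross = (895/4886.5) / (-510/1575) = -0.5656…
E_cross < 0 ⇒ the goods are complements.

-0.57; complements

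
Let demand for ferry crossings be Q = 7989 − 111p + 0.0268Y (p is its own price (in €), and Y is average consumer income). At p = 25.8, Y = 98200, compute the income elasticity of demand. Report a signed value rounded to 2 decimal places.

At the given values, Q = 7989 − 111(25.8) + 0.0268(98200) = 7756.96.
∂Q/∂Y = 0.0268.
E = (0.0268) × (98200/7756.96) = 0.3392…

0.34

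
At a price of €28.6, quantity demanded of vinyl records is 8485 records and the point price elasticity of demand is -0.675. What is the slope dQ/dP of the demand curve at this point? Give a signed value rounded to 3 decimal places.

Ed = (dQ/dP)·(P/Q) ⇒ dQ/dP = Ed·Q/P = (-0.675)·8485/28.6 = -200.25786…

-200.258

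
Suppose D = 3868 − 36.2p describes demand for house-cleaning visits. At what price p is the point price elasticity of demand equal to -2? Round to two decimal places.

Ed = −36.2p/(3868 − 36.2p). Set this equal to -2:
36.2p = 2·(3868 − 36.2p) ⇒ 36.2p(1 + 2) = 2·3868
p = 2·3868 / (36.2·3) = 71.2338…

71.23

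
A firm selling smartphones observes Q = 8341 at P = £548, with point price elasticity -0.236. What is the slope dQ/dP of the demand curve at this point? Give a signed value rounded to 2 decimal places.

Ed = (dQ/dP)·(P/Q) ⇒ dQ/dP = Ed·Q/P = (-0.236)·8341/548 = -3.5921…

-3.59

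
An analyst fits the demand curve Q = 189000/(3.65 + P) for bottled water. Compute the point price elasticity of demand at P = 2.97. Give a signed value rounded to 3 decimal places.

-0.449

dQ/dP = −189000/(3.65 + P)² = -4312.67. At P = 2.97, Q = 28549.8.
Ed = (dQ/dP)·(P/Q) = (-4312.67) × (2.97/28549.8) = -0.44864…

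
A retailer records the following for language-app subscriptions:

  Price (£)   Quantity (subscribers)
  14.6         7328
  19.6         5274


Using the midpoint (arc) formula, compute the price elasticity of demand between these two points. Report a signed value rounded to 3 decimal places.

-1.115

%ΔQ = (5274 − 7328) / [(7328 + 5274)/2] = -2054/6301 = -0.325980…
%ΔP = (19.6 − 14.6) / [(14.6 + 19.6)/2] = 5/17.1 = 0.292397…
Arc Ed = %ΔQ / %ΔP = (-2054/6301) / (5/17.1) = -1.11485…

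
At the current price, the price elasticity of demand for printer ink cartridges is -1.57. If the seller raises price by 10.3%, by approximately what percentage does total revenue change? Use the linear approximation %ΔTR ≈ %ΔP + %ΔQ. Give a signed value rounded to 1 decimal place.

-5.9%

%ΔQ ≈ Ed × %ΔP = (-1.57) × (+10.3%) = -16.1710%
%ΔTR ≈ %ΔP + %ΔQ = (+10.3%) + (-16.1710%) = -5.8710%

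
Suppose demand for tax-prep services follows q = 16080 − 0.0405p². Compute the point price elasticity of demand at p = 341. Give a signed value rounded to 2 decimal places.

-0.83

dq/dp = −2·0.0405·p = -27.621. At p = 341, q = 11370.6195.
Ed = (dq/dp)·(p/q) = (-27.621) × (341/11370.6195) = -0.8283…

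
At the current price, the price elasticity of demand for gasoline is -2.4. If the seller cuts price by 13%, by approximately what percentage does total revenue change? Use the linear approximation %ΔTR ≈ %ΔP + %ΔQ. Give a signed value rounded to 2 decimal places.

%ΔQ ≈ Ed × %ΔP = (-2.4) × (-13%) = +31.2000%
%ΔTR ≈ %ΔP + %ΔQ = (-13%) + (+31.2000%) = +18.2000%

+18.20%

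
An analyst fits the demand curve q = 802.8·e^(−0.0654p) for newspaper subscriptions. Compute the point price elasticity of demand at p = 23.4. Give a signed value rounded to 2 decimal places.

-1.53

dq/dp = −0.0654·q = -11.3647. At p = 23.4, q = 173.772.
Ed = (dq/dp)·(p/q) = (-11.3647) × (23.4/173.772) = -1.5303…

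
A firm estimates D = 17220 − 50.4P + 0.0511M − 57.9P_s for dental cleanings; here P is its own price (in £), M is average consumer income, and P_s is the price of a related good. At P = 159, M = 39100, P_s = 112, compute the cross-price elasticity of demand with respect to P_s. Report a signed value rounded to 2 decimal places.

At the given values, D = 17220 − 50.4(159) + 0.0511(39100) − 57.9(112) = 4719.61.
∂D/∂P_s = -57.9.
E = (-57.9) × (112/4719.61) = -1.3740…

-1.37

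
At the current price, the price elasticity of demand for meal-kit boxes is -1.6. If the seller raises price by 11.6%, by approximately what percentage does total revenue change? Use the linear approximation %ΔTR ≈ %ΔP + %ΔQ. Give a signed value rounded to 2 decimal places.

%ΔQ ≈ Ed × %ΔP = (-1.6) × (+11.6%) = -18.5600%
%ΔTR ≈ %ΔP + %ΔQ = (+11.6%) + (-18.5600%) = -6.9600%

-6.96%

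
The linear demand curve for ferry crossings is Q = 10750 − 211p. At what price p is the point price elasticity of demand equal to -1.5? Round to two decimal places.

30.57

Ed = −211p/(10750 − 211p). Set this equal to -1.5:
211p = 1.5·(10750 − 211p) ⇒ 211p(1 + 1.5) = 1.5·10750
p = 1.5·10750 / (211·2.5) = 30.5687…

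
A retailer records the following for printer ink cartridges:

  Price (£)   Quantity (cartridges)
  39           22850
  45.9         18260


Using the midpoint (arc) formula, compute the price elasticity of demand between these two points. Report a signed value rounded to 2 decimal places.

%ΔQ = (18260 − 22850) / [(22850 + 18260)/2] = -4590/20555 = -0.223303…
%ΔP = (45.9 − 39) / [(39 + 45.9)/2] = 6.9/42.45 = 0.162544…
Arc Ed = %ΔQ / %ΔP = (-4590/20555) / (6.9/42.45) = -1.3738…

-1.37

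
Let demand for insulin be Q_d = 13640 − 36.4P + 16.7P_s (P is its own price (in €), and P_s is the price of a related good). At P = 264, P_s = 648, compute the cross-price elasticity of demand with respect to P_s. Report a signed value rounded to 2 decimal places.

0.73

At the given values, Q_d = 13640 − 36.4(264) + 16.7(648) = 14852.
∂Q_d/∂P_s = 16.7.
E = (16.7) × (648/14852) = 0.7286…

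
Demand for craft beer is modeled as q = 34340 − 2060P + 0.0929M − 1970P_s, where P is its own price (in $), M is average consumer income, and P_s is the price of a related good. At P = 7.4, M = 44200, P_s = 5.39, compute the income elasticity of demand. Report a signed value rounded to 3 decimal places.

0.326

At the given values, q = 34340 − 2060(7.4) + 0.0929(44200) − 1970(5.39) = 12583.88.
∂q/∂M = 0.0929.
E = (0.0929) × (44200/12583.88) = 0.32630…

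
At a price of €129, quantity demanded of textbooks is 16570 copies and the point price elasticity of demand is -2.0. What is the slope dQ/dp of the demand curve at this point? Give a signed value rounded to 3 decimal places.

-256.899

Ed = (dQ/dp)·(p/Q) ⇒ dQ/dp = Ed·Q/p = (-2.0)·16570/129 = -256.89922…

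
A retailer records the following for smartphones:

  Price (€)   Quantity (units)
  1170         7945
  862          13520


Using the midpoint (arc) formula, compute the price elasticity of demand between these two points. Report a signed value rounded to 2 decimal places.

%ΔQ = (13520 − 7945) / [(7945 + 13520)/2] = 5575/10732.5 = 0.519450…
%ΔP = (862 − 1170) / [(1170 + 862)/2] = -308/1016 = -0.303149…
Arc Ed = %ΔQ / %ΔP = (5575/10732.5) / (-308/1016) = -1.7135…

-1.71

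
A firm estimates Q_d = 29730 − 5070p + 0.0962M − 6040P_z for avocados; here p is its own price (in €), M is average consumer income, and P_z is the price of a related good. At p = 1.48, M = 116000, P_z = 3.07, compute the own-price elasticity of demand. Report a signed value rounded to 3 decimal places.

At the given values, Q_d = 29730 − 5070(1.48) + 0.0962(116000) − 6040(3.07) = 14842.8.
∂Q_d/∂p = −5070.
E = (-5070) × (1.48/14842.8) = -0.50553…

-0.506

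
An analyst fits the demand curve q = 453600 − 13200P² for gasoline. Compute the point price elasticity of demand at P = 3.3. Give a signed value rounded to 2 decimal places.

-0.93

dq/dP = −2·13200·P = -87120. At P = 3.3, q = 309852.
Ed = (dq/dP)·(P/q) = (-87120) × (3.3/309852) = -0.9278…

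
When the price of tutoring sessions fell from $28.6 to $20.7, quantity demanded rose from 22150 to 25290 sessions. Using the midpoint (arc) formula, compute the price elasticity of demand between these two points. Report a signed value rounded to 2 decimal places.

-0.41

%ΔQ = (25290 − 22150) / [(22150 + 25290)/2] = 3140/23720 = 0.132377…
%ΔP = (20.7 − 28.6) / [(28.6 + 20.7)/2] = -7.9/24.65 = -0.320486…
Arc Ed = %ΔQ / %ΔP = (3140/23720) / (-7.9/24.65) = -0.4130…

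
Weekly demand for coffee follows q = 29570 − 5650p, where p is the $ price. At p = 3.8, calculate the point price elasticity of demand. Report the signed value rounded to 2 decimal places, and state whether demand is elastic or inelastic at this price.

dq/dp = −5650. At p = 3.8, q = 29570 − 5650(3.8) = 8100.
Ed = (dq/dp)·(p/q) = −5650 × (3.8/8100) = -2.6506…
|Ed| = 2.65 > 1, so demand is elastic.

-2.65; elastic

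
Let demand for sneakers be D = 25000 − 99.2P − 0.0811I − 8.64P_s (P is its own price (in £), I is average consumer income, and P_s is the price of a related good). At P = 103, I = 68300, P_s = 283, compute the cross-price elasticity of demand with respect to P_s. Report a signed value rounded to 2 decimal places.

At the given values, D = 25000 − 99.2(103) − 0.0811(68300) − 8.64(283) = 6798.15.
∂D/∂P_s = -8.64.
E = (-8.64) × (283/6798.15) = -0.3596…

-0.36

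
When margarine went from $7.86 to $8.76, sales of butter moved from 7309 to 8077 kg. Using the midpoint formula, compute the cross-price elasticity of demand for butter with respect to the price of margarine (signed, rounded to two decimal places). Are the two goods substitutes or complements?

%ΔQ_{butter} = (8077 − 7309)/avg = 768/7693 = 0.099831…
%ΔP_{margarine} = (8.76 − 7.86)/avg = 0.9/8.31 = 0.108303…
E_cross = (768/7693) / (0.9/8.31) = 0.9217…
E_cross > 0 ⇒ the goods are substitutes.

0.92; substitutes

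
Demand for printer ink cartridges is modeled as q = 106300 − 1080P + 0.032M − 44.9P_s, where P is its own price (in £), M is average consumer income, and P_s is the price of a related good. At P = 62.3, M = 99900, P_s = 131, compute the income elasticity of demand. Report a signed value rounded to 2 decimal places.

0.09

At the given values, q = 106300 − 1080(62.3) + 0.032(99900) − 44.9(131) = 36330.9.
∂q/∂M = 0.032.
E = (0.032) × (99900/36330.9) = 0.0879…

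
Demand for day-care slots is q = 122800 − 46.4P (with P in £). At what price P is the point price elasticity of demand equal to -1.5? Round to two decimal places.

Ed = −46.4P/(122800 − 46.4P). Set this equal to -1.5:
46.4P = 1.5·(122800 − 46.4P) ⇒ 46.4P(1 + 1.5) = 1.5·122800
P = 1.5·122800 / (46.4·2.5) = 1587.9310…

1587.93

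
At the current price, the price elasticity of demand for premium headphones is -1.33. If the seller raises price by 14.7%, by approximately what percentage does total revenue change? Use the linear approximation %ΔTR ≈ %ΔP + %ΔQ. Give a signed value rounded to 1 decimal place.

-4.9%

%ΔQ ≈ Ed × %ΔP = (-1.33) × (+14.7%) = -19.5510%
%ΔTR ≈ %ΔP + %ΔQ = (+14.7%) + (-19.5510%) = -4.8510%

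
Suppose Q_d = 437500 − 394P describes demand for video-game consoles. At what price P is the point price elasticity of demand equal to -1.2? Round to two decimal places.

605.68

Ed = −394P/(437500 − 394P). Set this equal to -1.2:
394P = 1.2·(437500 − 394P) ⇒ 394P(1 + 1.2) = 1.2·437500
P = 1.2·437500 / (394·2.2) = 605.6760…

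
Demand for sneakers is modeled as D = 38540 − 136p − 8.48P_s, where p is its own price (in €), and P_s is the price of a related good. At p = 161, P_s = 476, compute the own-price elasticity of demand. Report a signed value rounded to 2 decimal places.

-1.74

At the given values, D = 38540 − 136(161) − 8.48(476) = 12607.52.
∂D/∂p = −136.
E = (-136) × (161/12607.52) = -1.7367…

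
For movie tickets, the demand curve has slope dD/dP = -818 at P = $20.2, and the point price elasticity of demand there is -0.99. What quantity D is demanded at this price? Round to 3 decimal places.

16690.505

Ed = (dD/dP)·(P/D) ⇒ D = (dD/dP)·P/Ed = (-818)·20.2/(-0.99) = 16690.50505…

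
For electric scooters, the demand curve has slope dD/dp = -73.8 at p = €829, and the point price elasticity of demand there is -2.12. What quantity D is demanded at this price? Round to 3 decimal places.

Ed = (dD/dp)·(p/D) ⇒ D = (dD/dp)·p/Ed = (-73.8)·829/(-2.12) = 28858.58490…

28858.585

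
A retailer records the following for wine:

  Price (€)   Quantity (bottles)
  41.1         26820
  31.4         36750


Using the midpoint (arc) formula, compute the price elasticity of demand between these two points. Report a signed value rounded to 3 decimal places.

%ΔQ = (36750 − 26820) / [(26820 + 36750)/2] = 9930/31785 = 0.312411…
%ΔP = (31.4 − 41.1) / [(41.1 + 31.4)/2] = -9.7/36.25 = -0.267586…
Arc Ed = %ΔQ / %ΔP = (9930/31785) / (-9.7/36.25) = -1.16751…

-1.168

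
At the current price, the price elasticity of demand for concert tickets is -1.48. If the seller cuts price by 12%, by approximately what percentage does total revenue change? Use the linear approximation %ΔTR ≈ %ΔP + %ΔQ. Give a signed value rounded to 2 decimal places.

%ΔQ ≈ Ed × %ΔP = (-1.48) × (-12%) = +17.7600%
%ΔTR ≈ %ΔP + %ΔQ = (-12%) + (+17.7600%) = +5.7600%

+5.76%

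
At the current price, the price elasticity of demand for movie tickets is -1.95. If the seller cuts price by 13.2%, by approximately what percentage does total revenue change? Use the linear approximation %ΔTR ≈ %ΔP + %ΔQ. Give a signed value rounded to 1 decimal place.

+12.5%

%ΔQ ≈ Ed × %ΔP = (-1.95) × (-13.2%) = +25.7400%
%ΔTR ≈ %ΔP + %ΔQ = (-13.2%) + (+25.7400%) = +12.5400%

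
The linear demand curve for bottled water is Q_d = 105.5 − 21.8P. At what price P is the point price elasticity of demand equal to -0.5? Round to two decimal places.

Ed = −21.8P/(105.5 − 21.8P). Set this equal to -0.5:
21.8P = 0.5·(105.5 − 21.8P) ⇒ 21.8P(1 + 0.5) = 0.5·105.5
P = 0.5·105.5 / (21.8·1.5) = 1.6131…

1.61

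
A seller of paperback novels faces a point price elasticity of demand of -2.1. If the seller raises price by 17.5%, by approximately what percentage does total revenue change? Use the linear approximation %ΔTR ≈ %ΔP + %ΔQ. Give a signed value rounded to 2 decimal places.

%ΔQ ≈ Ed × %ΔP = (-2.1) × (+17.5%) = -36.7500%
%ΔTR ≈ %ΔP + %ΔQ = (+17.5%) + (-36.7500%) = -19.2500%

-19.25%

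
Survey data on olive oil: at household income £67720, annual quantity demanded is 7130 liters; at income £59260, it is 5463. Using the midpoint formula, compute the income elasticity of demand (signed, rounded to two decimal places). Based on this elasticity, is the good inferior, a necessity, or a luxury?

%ΔQ = (5463 − 7130)/[( 7130 + 5463)/2] = -1667/6296.5 = -0.264750…
%ΔIncome = (59260 − 67720)/[( 67720 + 59260)/2] = -8460/63490 = -0.133249…
E_income = (-1667/6296.5) / (-8460/63490) = 1.9868…
E_income > 1 ⇒ normal good, luxury.

1.99; luxury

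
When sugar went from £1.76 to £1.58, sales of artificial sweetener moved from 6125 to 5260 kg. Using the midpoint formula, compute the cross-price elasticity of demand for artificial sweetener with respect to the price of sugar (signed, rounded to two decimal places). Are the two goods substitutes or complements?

1.41; substitutes

%ΔQ_{artificial sweetener} = (5260 − 6125)/avg = -865/5692.5 = -0.151954…
%ΔP_{sugar} = (1.58 − 1.76)/avg = -0.18/1.67 = -0.107784…
E_cross = (-865/5692.5) / (-0.18/1.67) = 1.4097…
E_cross > 0 ⇒ the goods are substitutes.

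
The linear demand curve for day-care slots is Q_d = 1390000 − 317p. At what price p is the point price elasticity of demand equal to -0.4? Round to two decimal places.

1252.82

Ed = −317p/(1390000 − 317p). Set this equal to -0.4:
317p = 0.4·(1390000 − 317p) ⇒ 317p(1 + 0.4) = 0.4·1390000
p = 0.4·1390000 / (317·1.4) = 1252.8165…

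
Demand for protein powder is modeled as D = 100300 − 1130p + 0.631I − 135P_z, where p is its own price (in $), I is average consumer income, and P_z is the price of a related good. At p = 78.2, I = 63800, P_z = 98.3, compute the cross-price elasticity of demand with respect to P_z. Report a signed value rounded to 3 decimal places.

-0.341

At the given values, D = 100300 − 1130(78.2) + 0.631(63800) − 135(98.3) = 38921.3.
∂D/∂P_z = -135.
E = (-135) × (98.3/38921.3) = -0.34095…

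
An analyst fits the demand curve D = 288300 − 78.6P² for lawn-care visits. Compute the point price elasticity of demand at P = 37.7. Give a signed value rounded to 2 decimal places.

-1.27

dD/dP = −2·78.6·P = -5926.44. At P = 37.7, D = 176586.606.
Ed = (dD/dP)·(P/D) = (-5926.44) × (37.7/176586.606) = -1.2652…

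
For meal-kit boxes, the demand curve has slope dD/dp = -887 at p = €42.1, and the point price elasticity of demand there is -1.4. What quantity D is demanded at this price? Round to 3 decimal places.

Ed = (dD/dp)·(p/D) ⇒ D = (dD/dp)·p/Ed = (-887)·42.1/(-1.4) = 26673.35714…

26673.357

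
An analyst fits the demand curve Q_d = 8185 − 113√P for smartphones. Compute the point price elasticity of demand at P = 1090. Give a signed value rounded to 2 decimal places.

-0.42

dQ_d/dP = −113/(2√P) = -1.71134. At P = 1090, Q_d = 4454.29.
Ed = (dQ_d/dP)·(P/Q_d) = (-1.71134) × (1090/4454.29) = -0.4187…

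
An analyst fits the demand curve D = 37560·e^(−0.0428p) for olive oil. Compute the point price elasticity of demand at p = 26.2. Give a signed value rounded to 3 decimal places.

dD/dp = −0.0428·D = -523.804. At p = 26.2, D = 12238.4.
Ed = (dD/dp)·(p/D) = (-523.804) × (26.2/12238.4) = -1.12136

-1.121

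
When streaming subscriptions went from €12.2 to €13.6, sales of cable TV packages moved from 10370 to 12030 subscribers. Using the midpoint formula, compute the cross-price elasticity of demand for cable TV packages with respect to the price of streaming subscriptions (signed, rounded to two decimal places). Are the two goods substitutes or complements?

1.37; substitutes

%ΔQ_{cable TV packages} = (12030 − 10370)/avg = 1660/11200 = 0.148214…
%ΔP_{streaming subscriptions} = (13.6 − 12.2)/avg = 1.4/12.9 = 0.108527…
E_cross = (1660/11200) / (1.4/12.9) = 1.3656…
E_cross > 0 ⇒ the goods are substitutes.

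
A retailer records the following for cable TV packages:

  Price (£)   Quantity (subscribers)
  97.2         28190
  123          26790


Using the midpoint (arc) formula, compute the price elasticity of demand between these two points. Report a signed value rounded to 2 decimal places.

%ΔQ = (26790 − 28190) / [(28190 + 26790)/2] = -1400/27490 = -0.050927…
%ΔP = (123 − 97.2) / [(97.2 + 123)/2] = 25.8/110.1 = 0.234332…
Arc Ed = %ΔQ / %ΔP = (-1400/27490) / (25.8/110.1) = -0.2173…

-0.22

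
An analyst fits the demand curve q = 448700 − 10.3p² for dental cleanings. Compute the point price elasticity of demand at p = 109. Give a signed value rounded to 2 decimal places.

dq/dp = −2·10.3·p = -2245.4. At p = 109, q = 326325.7.
Ed = (dq/dp)·(p/q) = (-2245.4) × (109/326325.7) = -0.7500…

-0.75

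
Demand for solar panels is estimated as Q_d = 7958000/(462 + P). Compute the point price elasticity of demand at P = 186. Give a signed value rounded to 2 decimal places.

dQ_d/dP = −7958000/(462 + P)² = -18.952. At P = 186, Q_d = 12280.9.
Ed = (dQ_d/dP)·(P/Q_d) = (-18.952) × (186/12280.9) = -0.2870…

-0.29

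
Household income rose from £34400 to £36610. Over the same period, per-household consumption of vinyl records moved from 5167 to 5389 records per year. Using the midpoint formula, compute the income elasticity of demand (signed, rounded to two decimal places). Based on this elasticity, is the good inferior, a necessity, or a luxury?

%ΔQ = (5389 − 5167)/[( 5167 + 5389)/2] = 222/5278 = 0.042061…
%ΔIncome = (36610 − 34400)/[( 34400 + 36610)/2] = 2210/35505 = 0.062244…
E_income = (222/5278) / (2210/35505) = 0.6757…
0 < E_income < 1 ⇒ normal good, necessity.

0.68; necessity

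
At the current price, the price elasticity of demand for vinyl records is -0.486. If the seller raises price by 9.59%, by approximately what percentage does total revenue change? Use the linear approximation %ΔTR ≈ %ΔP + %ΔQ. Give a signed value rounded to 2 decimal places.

+4.93%

%ΔQ ≈ Ed × %ΔP = (-0.486) × (+9.59%) = -4.6607%
%ΔTR ≈ %ΔP + %ΔQ = (+9.59%) + (-4.6607%) = +4.9293%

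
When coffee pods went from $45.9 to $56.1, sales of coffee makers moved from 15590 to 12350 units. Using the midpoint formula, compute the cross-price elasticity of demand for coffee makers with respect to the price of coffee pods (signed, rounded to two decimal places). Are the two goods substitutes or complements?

%ΔQ_{coffee makers} = (12350 − 15590)/avg = -3240/13970 = -0.231925…
%ΔP_{coffee pods} = (56.1 − 45.9)/avg = 10.2/51 = 0.2
E_cross = (-3240/13970) / (10.2/51) = -1.1596…
E_cross < 0 ⇒ the goods are complements.

-1.16; complements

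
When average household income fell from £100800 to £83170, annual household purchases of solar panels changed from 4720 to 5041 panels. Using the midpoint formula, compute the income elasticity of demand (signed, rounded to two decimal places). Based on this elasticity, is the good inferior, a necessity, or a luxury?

%ΔQ = (5041 − 4720)/[( 4720 + 5041)/2] = 321/4880.5 = 0.065771…
%ΔIncome = (83170 − 100800)/[( 100800 + 83170)/2] = -17630/91985 = -0.191661…
E_income = (321/4880.5) / (-17630/91985) = -0.3431…
E_income < 0 ⇒ inferior good.

-0.34; inferior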